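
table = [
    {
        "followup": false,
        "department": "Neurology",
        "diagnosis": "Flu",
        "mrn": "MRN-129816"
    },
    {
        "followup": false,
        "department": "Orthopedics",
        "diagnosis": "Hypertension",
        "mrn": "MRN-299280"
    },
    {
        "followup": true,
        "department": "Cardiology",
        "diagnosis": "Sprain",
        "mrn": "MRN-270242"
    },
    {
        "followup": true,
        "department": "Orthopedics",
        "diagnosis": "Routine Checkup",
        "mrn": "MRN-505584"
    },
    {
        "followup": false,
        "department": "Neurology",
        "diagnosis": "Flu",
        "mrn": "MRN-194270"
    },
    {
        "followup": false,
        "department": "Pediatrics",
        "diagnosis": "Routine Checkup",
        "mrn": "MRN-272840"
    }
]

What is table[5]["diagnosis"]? "Routine Checkup"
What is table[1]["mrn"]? "MRN-299280"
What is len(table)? 6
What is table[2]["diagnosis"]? "Sprain"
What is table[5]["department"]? "Pediatrics"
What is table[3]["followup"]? True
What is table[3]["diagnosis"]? "Routine Checkup"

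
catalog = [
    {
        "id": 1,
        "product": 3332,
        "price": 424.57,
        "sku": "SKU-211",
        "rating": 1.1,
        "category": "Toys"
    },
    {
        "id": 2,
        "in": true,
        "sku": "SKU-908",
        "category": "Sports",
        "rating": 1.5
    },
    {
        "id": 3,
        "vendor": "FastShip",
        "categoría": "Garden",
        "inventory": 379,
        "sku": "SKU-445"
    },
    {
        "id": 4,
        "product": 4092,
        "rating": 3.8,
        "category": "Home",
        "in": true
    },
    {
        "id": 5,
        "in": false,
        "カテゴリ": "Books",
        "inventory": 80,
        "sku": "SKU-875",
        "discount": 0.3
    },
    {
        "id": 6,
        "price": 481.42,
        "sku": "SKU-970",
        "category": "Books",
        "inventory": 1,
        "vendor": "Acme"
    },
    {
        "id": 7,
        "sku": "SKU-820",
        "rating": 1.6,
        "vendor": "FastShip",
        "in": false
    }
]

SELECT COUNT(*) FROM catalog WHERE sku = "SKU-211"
1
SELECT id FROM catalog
[1, 2, 3, 4, 5, 6, 7]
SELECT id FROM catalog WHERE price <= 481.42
[1, 6]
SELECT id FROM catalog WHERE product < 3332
[]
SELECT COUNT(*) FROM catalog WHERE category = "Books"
1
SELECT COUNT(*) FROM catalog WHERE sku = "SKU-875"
1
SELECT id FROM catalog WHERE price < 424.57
[]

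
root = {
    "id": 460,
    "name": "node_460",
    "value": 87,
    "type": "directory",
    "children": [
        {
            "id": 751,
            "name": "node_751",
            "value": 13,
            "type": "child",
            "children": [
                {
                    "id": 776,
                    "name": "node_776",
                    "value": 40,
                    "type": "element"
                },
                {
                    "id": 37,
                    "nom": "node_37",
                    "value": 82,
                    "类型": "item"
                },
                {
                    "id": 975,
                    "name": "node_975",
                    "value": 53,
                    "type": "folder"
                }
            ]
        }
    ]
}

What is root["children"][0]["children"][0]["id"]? 776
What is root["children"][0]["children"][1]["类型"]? "item"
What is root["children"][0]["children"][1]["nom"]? "node_37"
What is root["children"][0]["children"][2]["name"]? "node_975"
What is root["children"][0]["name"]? "node_751"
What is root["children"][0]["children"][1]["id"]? 37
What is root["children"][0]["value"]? 13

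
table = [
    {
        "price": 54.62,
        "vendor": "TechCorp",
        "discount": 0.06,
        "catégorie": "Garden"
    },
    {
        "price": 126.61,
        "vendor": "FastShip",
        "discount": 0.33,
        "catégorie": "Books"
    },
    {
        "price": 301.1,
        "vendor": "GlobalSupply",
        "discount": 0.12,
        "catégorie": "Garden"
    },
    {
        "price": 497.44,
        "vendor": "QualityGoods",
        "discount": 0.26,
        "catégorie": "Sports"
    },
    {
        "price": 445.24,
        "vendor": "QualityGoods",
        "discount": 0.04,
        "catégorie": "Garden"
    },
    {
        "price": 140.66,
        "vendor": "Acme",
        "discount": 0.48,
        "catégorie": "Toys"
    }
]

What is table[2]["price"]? 301.1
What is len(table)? 6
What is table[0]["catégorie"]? "Garden"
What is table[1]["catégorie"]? "Books"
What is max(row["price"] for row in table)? 497.44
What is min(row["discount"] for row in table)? 0.04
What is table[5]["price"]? 140.66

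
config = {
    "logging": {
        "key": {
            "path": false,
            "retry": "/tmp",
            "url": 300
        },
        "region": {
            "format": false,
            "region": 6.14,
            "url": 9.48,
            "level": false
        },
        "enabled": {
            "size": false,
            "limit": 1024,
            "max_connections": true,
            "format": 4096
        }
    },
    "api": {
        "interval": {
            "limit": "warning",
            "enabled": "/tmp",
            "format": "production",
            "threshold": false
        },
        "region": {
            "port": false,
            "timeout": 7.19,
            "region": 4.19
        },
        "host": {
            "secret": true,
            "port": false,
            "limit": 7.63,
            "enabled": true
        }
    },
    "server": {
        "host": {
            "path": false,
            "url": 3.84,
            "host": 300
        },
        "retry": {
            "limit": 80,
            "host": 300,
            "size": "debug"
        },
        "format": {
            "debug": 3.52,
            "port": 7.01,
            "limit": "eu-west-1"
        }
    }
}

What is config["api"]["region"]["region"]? 4.19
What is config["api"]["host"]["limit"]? 7.63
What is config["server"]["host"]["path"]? False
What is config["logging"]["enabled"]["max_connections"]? True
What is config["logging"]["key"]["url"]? 300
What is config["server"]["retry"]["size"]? "debug"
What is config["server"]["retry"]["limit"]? 80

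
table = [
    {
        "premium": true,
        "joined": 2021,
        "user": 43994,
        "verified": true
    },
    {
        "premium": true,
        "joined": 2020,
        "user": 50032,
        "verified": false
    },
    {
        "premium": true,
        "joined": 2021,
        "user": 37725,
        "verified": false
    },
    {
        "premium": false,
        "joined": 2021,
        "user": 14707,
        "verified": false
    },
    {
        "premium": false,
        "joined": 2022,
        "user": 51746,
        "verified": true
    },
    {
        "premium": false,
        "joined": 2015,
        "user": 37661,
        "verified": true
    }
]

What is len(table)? 6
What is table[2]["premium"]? True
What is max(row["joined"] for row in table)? 2022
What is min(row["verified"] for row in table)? False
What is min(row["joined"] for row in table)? 2015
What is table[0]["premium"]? True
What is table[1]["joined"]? 2020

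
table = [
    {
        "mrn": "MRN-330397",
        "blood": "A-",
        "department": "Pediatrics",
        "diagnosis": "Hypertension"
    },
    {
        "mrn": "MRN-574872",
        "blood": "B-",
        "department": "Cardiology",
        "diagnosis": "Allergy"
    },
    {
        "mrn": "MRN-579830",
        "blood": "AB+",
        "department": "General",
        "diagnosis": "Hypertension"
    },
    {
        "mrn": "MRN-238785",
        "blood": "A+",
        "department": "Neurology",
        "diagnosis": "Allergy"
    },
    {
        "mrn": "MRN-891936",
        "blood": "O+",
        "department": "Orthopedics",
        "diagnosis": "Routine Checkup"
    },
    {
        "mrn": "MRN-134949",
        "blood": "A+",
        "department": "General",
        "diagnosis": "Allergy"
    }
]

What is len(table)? 6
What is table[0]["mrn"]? "MRN-330397"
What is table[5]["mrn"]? "MRN-134949"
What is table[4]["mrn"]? "MRN-891936"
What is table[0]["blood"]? "A-"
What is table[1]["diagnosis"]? "Allergy"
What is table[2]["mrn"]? "MRN-579830"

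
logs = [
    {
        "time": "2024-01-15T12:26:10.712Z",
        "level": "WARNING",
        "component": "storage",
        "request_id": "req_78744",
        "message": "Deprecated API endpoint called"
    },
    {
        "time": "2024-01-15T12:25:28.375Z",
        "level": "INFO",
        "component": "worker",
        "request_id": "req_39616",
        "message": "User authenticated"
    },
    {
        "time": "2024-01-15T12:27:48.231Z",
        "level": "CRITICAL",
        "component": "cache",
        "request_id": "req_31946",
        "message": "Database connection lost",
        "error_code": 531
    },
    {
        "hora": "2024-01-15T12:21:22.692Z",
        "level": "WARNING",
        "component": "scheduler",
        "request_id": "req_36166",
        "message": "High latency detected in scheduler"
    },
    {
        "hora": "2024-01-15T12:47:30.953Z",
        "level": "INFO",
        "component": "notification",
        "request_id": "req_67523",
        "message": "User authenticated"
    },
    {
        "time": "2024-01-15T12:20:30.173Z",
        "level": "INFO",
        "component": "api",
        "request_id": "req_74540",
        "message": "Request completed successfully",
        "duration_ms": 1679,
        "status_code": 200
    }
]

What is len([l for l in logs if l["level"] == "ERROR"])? 0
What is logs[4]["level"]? "INFO"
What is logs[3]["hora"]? "2024-01-15T12:21:22.692Z"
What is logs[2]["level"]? "CRITICAL"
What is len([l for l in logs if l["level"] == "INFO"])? 3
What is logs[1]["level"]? "INFO"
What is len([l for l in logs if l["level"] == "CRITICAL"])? 1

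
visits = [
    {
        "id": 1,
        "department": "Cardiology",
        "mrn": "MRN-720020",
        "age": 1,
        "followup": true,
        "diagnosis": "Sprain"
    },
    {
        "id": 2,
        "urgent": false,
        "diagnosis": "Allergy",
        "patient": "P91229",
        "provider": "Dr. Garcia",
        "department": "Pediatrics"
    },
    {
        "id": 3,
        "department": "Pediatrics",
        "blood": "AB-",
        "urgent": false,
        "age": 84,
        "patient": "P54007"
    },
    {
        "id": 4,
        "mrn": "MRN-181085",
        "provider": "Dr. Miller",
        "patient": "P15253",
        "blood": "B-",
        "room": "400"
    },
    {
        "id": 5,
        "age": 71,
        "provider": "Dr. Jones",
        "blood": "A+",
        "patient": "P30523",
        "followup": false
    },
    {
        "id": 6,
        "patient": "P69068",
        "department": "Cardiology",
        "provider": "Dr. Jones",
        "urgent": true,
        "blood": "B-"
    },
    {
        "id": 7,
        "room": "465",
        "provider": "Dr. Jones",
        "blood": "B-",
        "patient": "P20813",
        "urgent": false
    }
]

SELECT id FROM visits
[1, 2, 3, 4, 5, 6, 7]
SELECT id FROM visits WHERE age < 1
[]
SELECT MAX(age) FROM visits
84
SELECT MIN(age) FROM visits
1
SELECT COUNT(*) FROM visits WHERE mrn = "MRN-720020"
1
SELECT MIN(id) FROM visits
1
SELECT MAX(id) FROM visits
7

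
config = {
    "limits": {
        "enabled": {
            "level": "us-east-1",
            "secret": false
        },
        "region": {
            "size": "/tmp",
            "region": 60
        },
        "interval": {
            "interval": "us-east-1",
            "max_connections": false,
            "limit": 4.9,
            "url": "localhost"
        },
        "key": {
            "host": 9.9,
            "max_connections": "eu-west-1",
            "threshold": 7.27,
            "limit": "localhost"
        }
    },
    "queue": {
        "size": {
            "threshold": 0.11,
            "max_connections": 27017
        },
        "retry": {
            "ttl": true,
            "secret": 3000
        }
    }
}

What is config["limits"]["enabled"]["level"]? "us-east-1"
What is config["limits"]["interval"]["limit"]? 4.9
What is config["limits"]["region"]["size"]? "/tmp"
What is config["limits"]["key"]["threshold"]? 7.27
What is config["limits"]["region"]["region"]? 60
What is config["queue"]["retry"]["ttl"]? True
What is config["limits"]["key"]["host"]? 9.9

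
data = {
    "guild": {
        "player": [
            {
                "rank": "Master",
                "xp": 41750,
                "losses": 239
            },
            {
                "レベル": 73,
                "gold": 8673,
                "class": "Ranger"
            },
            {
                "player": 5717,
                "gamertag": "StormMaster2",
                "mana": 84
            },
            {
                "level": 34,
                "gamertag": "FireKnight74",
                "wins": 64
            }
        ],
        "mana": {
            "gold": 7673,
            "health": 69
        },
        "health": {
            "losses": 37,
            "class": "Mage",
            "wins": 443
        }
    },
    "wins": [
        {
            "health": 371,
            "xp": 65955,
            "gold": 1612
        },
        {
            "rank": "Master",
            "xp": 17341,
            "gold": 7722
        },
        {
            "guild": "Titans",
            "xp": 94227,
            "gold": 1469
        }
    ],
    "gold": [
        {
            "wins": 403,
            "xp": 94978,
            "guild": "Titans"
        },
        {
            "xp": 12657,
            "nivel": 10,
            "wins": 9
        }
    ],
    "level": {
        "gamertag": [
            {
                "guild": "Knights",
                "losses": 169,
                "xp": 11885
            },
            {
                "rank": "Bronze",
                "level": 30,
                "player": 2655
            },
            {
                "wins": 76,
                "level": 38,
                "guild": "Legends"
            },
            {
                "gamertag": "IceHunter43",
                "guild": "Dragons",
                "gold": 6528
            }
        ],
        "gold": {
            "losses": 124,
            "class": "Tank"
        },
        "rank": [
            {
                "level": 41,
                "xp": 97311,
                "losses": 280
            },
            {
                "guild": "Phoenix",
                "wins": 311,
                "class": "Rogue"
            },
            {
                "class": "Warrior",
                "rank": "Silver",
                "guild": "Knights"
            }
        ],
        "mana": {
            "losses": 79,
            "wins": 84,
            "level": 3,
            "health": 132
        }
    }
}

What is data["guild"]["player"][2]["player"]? 5717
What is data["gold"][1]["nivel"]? 10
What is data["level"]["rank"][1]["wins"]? 311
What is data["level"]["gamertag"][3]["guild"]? "Dragons"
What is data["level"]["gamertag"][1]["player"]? 2655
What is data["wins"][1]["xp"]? 17341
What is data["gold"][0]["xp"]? 94978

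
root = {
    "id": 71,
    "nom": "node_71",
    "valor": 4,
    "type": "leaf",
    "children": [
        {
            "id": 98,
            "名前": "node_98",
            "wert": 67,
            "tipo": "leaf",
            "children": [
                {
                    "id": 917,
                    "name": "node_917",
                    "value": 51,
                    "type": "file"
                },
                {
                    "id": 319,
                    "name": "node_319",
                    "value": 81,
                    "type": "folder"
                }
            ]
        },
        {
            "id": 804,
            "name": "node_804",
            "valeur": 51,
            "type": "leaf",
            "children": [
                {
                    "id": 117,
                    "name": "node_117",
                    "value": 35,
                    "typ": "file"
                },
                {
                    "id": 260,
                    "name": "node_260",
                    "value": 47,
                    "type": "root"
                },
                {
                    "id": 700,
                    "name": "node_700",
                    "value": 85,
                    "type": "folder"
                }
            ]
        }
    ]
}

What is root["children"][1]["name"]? "node_804"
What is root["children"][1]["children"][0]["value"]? 35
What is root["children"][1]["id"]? 804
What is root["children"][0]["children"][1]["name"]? "node_319"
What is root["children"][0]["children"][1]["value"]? 81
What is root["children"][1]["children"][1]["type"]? "root"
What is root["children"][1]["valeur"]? 51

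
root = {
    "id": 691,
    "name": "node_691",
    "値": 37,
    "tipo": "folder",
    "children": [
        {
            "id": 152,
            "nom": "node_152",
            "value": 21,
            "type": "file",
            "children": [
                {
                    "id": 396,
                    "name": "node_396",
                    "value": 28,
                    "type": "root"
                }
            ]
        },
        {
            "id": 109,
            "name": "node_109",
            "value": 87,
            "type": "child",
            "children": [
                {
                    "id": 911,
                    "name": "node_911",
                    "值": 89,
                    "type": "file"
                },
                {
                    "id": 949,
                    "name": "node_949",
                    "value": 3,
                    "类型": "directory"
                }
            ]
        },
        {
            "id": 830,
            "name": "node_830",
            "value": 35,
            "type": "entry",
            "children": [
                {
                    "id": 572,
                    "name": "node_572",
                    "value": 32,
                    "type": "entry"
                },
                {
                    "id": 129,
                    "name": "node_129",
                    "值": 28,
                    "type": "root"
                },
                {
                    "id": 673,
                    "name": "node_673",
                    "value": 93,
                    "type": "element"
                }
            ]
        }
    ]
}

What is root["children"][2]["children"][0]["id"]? 572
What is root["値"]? 37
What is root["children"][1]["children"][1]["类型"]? "directory"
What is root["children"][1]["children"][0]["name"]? "node_911"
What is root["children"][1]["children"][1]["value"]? 3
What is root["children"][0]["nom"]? "node_152"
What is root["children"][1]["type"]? "child"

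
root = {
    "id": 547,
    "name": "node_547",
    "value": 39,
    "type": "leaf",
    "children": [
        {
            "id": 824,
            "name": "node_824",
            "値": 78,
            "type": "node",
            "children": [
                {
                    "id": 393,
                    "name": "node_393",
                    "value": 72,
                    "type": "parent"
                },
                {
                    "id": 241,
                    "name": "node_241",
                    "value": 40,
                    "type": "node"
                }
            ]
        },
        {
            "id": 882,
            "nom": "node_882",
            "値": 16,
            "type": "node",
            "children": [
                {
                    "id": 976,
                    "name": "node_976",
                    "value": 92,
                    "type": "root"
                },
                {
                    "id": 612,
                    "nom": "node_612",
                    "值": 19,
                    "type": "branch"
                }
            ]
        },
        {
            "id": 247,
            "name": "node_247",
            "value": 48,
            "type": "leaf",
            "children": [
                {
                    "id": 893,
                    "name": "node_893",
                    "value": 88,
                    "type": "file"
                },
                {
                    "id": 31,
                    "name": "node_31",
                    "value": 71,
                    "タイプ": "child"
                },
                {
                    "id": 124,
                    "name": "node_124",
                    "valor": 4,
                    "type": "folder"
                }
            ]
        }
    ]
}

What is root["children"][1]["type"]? "node"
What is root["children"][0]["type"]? "node"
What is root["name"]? "node_547"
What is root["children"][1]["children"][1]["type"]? "branch"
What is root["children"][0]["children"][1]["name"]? "node_241"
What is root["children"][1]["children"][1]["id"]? 612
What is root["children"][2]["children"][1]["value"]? 71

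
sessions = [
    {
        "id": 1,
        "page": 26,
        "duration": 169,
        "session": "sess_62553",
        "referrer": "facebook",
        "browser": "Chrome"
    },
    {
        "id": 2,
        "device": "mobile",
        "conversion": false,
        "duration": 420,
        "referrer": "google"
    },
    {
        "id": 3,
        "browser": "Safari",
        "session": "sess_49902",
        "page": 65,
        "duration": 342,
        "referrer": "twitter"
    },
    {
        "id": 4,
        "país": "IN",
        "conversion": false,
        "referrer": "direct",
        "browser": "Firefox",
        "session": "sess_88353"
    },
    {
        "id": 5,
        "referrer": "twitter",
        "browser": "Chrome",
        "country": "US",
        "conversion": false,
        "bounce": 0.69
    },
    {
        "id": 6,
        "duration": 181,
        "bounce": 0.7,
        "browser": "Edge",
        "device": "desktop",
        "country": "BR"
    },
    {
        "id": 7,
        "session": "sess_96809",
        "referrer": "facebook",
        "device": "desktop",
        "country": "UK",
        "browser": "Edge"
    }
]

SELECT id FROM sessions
[1, 2, 3, 4, 5, 6, 7]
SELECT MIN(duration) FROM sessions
169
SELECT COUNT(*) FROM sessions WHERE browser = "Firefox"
1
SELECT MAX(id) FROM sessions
7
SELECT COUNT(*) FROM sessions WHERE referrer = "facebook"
2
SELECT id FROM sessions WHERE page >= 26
[1, 3]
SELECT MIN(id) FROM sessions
1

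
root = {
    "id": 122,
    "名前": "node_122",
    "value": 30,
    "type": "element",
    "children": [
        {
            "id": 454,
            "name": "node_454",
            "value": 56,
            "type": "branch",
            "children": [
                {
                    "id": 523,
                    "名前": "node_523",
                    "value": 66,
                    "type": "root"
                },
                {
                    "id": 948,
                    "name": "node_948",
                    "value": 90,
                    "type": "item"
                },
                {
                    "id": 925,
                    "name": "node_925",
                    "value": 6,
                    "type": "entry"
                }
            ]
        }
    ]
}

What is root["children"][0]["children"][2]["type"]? "entry"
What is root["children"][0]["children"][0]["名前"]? "node_523"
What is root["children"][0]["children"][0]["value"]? 66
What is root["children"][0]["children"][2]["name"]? "node_925"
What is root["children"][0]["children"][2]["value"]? 6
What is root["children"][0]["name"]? "node_454"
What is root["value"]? 30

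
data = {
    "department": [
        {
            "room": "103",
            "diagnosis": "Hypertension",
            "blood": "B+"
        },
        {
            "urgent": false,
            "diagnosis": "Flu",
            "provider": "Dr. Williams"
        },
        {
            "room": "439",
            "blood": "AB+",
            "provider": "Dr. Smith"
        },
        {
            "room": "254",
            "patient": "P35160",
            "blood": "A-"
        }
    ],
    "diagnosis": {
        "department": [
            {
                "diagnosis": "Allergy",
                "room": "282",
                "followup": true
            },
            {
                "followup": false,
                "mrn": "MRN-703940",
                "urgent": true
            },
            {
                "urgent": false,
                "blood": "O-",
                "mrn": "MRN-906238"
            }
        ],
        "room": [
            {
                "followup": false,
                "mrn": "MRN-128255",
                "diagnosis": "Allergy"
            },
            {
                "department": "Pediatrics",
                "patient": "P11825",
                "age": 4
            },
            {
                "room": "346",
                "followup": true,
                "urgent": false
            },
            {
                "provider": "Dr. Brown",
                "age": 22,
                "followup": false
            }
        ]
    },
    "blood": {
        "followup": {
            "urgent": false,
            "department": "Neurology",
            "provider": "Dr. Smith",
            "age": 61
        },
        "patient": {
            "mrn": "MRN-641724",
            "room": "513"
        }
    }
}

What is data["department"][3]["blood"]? "A-"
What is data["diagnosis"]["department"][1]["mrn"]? "MRN-703940"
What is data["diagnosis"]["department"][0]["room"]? "282"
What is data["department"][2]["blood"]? "AB+"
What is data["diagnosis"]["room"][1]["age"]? 4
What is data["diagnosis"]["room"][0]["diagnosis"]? "Allergy"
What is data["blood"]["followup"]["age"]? 61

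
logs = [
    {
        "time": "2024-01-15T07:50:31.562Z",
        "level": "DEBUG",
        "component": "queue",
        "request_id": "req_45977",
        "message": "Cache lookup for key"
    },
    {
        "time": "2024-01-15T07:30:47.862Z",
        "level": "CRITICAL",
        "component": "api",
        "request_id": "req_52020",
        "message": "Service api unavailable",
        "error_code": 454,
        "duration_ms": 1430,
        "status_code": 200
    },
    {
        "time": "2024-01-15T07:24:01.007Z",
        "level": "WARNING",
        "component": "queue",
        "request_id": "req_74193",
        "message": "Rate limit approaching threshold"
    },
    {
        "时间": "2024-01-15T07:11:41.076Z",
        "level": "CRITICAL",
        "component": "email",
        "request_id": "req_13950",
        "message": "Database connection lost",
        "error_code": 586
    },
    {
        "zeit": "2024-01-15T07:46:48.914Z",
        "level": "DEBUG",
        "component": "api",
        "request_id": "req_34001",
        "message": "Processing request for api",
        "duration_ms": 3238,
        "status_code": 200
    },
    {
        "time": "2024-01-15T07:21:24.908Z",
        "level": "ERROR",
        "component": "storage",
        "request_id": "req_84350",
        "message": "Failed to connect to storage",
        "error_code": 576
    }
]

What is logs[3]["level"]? "CRITICAL"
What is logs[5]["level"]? "ERROR"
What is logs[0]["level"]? "DEBUG"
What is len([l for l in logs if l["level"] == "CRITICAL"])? 2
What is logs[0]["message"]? "Cache lookup for key"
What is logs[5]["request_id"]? "req_84350"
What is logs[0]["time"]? "2024-01-15T07:50:31.562Z"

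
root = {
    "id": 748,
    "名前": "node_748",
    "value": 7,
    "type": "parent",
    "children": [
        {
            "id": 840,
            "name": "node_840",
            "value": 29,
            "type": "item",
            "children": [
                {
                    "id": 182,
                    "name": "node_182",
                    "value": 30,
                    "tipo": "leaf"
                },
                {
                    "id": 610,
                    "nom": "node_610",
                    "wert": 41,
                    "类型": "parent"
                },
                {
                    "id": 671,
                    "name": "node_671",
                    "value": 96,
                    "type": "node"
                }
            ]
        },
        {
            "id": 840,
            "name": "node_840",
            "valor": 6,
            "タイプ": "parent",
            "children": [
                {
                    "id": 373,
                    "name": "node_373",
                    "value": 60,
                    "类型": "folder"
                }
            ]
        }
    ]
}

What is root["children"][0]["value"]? 29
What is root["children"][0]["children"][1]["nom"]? "node_610"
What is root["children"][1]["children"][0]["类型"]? "folder"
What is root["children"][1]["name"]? "node_840"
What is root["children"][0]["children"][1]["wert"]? 41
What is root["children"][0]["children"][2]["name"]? "node_671"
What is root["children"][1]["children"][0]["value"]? 60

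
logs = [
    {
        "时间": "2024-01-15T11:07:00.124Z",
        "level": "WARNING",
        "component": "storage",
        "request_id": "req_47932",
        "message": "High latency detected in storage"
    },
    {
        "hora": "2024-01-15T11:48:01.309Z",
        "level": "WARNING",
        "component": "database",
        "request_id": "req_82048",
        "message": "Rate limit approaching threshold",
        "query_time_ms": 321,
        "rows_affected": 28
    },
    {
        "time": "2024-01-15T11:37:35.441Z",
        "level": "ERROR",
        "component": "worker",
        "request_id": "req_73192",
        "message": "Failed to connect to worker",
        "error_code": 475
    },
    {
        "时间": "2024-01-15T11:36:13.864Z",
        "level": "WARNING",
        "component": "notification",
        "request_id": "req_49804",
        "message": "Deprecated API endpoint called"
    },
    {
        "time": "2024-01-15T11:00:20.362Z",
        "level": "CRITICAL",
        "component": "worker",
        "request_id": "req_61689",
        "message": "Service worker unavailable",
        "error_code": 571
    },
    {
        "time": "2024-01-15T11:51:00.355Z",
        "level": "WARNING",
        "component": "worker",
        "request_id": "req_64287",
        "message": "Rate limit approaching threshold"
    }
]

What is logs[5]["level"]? "WARNING"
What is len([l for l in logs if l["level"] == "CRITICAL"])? 1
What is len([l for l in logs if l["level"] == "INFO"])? 0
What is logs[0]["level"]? "WARNING"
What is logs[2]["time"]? "2024-01-15T11:37:35.441Z"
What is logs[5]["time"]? "2024-01-15T11:51:00.355Z"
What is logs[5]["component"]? "worker"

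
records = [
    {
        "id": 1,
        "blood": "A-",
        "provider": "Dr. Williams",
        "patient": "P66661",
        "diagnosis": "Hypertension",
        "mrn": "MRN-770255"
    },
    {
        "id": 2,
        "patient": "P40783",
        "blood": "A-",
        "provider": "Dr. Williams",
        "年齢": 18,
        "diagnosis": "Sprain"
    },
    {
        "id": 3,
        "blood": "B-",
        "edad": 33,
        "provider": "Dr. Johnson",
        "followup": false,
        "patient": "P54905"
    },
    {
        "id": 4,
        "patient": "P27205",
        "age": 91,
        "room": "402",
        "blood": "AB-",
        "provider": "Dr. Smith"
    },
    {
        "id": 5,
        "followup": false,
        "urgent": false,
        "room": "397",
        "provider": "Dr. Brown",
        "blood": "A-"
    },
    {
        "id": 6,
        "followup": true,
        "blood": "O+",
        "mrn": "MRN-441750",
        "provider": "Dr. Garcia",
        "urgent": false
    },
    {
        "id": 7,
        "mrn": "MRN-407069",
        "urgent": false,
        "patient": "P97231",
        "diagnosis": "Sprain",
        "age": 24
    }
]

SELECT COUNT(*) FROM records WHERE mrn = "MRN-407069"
1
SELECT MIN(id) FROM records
1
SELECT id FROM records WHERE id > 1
[2, 3, 4, 5, 6, 7]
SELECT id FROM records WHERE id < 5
[1, 2, 3, 4]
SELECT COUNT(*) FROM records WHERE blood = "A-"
3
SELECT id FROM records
[1, 2, 3, 4, 5, 6, 7]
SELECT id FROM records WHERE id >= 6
[6, 7]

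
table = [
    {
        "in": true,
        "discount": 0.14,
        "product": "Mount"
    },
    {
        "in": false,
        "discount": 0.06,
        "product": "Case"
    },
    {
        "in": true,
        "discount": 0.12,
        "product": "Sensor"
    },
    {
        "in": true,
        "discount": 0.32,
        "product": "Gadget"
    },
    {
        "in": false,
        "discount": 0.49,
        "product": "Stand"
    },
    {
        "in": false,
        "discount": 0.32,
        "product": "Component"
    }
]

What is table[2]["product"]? "Sensor"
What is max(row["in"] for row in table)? True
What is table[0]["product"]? "Mount"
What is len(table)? 6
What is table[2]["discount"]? 0.12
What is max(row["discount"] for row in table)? 0.49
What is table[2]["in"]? True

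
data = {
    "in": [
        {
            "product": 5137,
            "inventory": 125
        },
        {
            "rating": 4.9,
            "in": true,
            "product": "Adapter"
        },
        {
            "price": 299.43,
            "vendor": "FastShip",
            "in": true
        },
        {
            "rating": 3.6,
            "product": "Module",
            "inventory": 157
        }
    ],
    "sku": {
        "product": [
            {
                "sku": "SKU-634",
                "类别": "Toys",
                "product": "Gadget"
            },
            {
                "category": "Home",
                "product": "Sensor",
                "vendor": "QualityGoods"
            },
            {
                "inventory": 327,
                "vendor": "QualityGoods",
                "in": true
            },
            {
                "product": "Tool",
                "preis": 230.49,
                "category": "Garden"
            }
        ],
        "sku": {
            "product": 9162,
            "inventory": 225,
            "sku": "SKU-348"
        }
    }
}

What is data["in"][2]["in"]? True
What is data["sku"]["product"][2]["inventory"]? 327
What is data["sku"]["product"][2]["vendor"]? "QualityGoods"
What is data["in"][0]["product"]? 5137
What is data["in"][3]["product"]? "Module"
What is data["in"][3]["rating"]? 3.6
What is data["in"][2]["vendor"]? "FastShip"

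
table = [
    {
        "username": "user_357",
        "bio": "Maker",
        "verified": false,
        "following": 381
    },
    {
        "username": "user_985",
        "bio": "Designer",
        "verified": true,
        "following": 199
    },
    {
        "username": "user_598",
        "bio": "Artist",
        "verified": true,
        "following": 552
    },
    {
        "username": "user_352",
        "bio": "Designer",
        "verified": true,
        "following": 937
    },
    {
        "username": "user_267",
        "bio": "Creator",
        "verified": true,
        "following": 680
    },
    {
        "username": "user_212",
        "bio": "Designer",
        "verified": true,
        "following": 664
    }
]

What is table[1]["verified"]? True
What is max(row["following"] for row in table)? 937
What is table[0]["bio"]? "Maker"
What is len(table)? 6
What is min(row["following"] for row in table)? 199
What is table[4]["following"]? 680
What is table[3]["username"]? "user_352"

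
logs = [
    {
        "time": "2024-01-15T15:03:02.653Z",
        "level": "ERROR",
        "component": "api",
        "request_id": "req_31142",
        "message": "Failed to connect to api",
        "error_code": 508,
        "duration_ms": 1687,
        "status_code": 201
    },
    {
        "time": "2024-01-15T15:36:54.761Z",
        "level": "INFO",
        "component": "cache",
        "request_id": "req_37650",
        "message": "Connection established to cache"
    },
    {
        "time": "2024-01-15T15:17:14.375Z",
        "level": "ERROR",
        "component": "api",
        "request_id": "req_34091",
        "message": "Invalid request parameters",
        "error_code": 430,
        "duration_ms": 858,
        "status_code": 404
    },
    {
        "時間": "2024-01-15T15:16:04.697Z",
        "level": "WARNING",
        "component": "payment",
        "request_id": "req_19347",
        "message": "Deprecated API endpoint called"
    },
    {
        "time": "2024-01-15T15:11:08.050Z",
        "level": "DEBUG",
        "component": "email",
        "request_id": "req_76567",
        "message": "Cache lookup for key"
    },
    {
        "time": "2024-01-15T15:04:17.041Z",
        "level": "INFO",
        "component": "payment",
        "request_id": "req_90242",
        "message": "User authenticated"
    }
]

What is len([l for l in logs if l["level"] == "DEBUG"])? 1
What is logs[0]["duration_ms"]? 1687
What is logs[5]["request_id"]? "req_90242"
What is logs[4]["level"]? "DEBUG"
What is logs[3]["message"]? "Deprecated API endpoint called"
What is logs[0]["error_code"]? 508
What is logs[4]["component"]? "email"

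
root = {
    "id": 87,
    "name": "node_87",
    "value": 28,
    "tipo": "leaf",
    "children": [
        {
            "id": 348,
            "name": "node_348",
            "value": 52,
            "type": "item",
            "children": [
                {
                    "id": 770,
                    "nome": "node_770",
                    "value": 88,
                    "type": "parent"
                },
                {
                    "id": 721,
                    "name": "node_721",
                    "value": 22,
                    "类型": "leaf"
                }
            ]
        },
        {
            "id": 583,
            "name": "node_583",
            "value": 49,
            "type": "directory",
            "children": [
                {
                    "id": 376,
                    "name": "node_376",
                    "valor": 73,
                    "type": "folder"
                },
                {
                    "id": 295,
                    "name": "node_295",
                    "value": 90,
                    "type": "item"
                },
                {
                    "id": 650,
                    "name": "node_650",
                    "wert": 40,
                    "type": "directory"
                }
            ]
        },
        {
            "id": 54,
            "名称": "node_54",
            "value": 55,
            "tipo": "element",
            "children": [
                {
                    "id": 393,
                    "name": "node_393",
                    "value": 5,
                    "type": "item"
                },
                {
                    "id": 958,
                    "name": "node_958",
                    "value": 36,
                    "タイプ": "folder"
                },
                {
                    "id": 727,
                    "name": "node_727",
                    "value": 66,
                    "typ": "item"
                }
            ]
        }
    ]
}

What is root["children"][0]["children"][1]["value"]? 22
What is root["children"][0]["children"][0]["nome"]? "node_770"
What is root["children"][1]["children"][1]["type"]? "item"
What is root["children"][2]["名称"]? "node_54"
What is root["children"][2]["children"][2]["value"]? 66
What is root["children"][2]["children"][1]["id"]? 958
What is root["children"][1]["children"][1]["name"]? "node_295"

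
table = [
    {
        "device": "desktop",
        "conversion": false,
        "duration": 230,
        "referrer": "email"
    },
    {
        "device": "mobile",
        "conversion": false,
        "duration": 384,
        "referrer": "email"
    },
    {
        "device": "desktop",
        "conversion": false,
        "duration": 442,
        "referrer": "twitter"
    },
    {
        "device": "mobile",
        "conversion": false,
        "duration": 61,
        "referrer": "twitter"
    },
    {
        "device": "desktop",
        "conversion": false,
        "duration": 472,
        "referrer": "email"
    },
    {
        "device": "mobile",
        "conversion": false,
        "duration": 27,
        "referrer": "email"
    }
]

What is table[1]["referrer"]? "email"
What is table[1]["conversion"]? False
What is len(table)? 6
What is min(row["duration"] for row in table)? 27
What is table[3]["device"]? "mobile"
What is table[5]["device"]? "mobile"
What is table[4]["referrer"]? "email"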